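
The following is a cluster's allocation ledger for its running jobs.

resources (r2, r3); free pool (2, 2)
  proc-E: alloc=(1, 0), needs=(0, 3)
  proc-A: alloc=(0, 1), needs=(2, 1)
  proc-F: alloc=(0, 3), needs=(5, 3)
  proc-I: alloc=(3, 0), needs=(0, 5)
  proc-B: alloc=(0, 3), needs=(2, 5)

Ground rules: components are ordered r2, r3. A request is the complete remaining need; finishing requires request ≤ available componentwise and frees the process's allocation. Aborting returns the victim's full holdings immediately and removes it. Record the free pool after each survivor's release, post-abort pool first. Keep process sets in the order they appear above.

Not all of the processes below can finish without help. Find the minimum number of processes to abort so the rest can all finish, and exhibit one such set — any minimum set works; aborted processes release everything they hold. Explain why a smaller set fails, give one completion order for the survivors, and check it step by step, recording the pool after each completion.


Minimum abort set: proc-B.
Key observation: proc-I had no path to completion before; after the abort of proc-B ((0, 3) returned), step 1 is where it fits.
No smaller set exists: with zero aborts the deadlock remains.
The survivors complete as proc-I, proc-E, proc-F, proc-A. Verifying each step (starting from the post-abort pool):
  pool = (2, 5)
  proc-I: need (0, 5) fits (2, 5); releases (3, 0), pool now (5, 5)
  proc-E: need (0, 3) fits (5, 5); releases (1, 0), pool now (6, 5)
  proc-F: need (5, 3) fits (6, 5); releases (0, 3), pool now (6, 8)
  proc-A: need (2, 1) fits (6, 8); releases (0, 1), pool now (6, 9)


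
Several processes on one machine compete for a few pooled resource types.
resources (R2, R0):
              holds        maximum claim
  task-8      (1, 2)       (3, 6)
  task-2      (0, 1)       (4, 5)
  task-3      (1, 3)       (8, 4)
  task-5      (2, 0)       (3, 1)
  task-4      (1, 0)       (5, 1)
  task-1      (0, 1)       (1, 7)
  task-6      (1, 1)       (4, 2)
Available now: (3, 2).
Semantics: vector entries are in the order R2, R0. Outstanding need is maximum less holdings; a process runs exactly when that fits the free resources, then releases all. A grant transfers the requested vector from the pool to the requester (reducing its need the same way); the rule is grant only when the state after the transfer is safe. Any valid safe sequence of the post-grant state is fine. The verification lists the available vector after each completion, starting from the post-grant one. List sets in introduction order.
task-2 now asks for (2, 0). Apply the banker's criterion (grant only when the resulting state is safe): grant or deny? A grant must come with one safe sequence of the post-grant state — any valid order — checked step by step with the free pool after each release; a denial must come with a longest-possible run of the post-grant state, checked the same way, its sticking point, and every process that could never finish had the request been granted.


DENY. Granting would leave the state unsafe.
Key observation: after task-5, task-6, task-4 the pool peaks at (5, 3), and each blocked process is short somewhere: task-8 on R0; task-2 on R0; task-3 on R2; task-1 on R0.
After a pretend grant, a maximal execution: task-5, task-6, task-4 — then nothing else fits. Step-by-step check:
  pool = (1, 2)
  run task-5 (needs (1, 1), free (1, 2)); after release of (2, 0) the pool is (3, 2)
  run task-6 (needs (3, 1), free (3, 2)); after release of (1, 1) the pool is (4, 3)
  run task-4 (needs (4, 1), free (4, 3)); after release of (1, 0) the pool is (5, 3)
  blocked: task-8 wants (2, 4), pool (5, 3) — not enough R0
  blocked: task-2 wants (2, 4), pool (5, 3) — not enough R0
  blocked: task-3 wants (7, 1), pool (5, 3) — not enough R2
  blocked: task-1 wants (1, 6), pool (5, 3) — not enough R0
Post-grant, the permanently blocked set is task-8, task-2, task-3 and task-1.


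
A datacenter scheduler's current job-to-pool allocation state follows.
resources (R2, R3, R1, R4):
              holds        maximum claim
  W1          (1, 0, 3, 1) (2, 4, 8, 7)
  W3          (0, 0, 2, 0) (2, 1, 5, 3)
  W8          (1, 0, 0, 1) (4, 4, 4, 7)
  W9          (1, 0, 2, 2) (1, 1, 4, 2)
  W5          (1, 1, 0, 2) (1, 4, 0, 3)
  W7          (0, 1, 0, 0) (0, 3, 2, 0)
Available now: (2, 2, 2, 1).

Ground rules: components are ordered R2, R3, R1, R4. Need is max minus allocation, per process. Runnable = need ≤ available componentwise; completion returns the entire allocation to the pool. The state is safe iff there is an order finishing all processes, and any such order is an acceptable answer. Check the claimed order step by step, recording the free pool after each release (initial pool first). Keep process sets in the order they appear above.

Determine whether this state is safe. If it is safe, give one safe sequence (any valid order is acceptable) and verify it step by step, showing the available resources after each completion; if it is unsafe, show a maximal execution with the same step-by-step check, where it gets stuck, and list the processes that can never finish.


UNSAFE — no complete ordering exists.
Key observation: once W7, W9, W5, W3 finish, the pool peaks at (4, 4, 6, 5) — and every remaining process still needs more R4 than that.
A maximal execution: W7, W9, W5, W3 — then nothing else fits. Walking it through:
  pool = (2, 2, 2, 1)
  W7 needs (0, 2, 2, 0) <= (2, 2, 2, 1) -> finishes; pool += (0, 1, 0, 0) = (2, 3, 2, 1)
  W9 needs (0, 1, 2, 0) <= (2, 3, 2, 1) -> finishes; pool += (1, 0, 2, 2) = (3, 3, 4, 3)
  W5 needs (0, 3, 0, 1) <= (3, 3, 4, 3) -> finishes; pool += (1, 1, 0, 2) = (4, 4, 4, 5)
  W3 needs (2, 1, 3, 3) <= (4, 4, 4, 5) -> finishes; pool += (0, 0, 2, 0) = (4, 4, 6, 5)
  W1 still needs (1, 4, 5, 6) but only (4, 4, 6, 5) is free — short on R4
  W8 still needs (3, 4, 4, 6) but only (4, 4, 6, 5) is free — short on R4
Never able to finish: W1 and W8.


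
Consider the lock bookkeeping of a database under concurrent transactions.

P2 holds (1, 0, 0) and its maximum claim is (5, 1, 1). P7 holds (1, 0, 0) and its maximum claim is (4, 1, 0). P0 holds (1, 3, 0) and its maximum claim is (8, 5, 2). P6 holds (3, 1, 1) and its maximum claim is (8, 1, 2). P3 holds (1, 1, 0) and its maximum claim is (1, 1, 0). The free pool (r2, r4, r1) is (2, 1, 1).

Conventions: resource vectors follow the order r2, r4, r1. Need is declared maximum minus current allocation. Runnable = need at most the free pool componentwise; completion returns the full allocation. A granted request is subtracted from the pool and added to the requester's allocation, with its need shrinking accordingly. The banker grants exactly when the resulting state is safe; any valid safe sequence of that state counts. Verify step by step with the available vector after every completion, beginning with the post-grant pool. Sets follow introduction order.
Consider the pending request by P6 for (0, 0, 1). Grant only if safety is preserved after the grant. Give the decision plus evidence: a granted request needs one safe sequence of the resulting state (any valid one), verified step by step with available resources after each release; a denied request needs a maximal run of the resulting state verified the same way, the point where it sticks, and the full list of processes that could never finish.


DENY: after the grant no complete ordering would exist.
Key observation: after P3, P7 the pool peaks at (4, 2, 0), and each blocked process is short somewhere: P2 on r1; P0 on r2, r1; P6 on r2.
On the post-grant state, P3, P7 is a maximal run — nothing extends it. Walking it through:
  pool = (2, 1, 0)
  P3 needs (0, 0, 0) <= (2, 1, 0) -> finishes; pool += (1, 1, 0) = (3, 2, 0)
  P7 needs (3, 1, 0) <= (3, 2, 0) -> finishes; pool += (1, 0, 0) = (4, 2, 0)
  P2 cannot run: need (4, 1, 1) vs free (4, 2, 0) (insufficient r1)
  P0 cannot run: need (7, 2, 2) vs free (4, 2, 0) (insufficient r2 and r1)
  P6 cannot run: need (5, 0, 0) vs free (4, 2, 0) (insufficient r2)
Processes that could never finish after the grant: P2, P0 and P6.


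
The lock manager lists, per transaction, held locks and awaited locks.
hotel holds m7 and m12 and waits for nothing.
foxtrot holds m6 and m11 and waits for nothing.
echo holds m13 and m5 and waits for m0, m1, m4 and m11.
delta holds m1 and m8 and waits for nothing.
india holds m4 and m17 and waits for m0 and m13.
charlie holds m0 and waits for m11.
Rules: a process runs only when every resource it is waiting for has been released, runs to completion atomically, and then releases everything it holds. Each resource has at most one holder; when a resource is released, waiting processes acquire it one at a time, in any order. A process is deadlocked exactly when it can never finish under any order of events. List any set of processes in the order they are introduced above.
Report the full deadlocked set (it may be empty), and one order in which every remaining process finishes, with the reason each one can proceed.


Deadlocked: echo and india.
Key observation: echo -> india -> echo is a circular wait — nothing in it can go first; no other process is dragged down with it.
A valid finishing order for the others: hotel, delta, foxtrot, charlie.
Verifying each step:
  run hotel (it waits on nothing); releases m7 and m12
  run delta (it waits on nothing); releases m1 and m8
  run foxtrot (it waits on nothing); releases m6 and m11
  run charlie (all its waits — m11 — are resolved); releases m0


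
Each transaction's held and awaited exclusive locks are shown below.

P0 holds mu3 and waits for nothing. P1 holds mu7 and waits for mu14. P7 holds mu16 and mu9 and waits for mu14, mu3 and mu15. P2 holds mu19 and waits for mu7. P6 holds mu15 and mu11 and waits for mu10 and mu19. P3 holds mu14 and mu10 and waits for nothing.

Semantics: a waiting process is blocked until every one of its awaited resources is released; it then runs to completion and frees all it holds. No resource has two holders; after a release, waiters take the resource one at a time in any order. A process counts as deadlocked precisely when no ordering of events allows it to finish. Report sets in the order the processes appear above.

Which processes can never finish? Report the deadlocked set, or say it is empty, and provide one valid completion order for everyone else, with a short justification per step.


No process is deadlocked.
Key observation: the waits form no ring: some process can always run, and its releases unblock the others one by one.
One completion order for the rest: P3, P1, P0, P2, P6, P7.
Walking it through:
  run P3 (it waits on nothing); releases mu14 and mu10
  P1 waits on mu14 — all released -> runs and releases mu7
  run P0 (it waits on nothing); releases mu3
  P2 waits on mu7 — all released -> runs and releases mu19
  P6 waits on mu10 and mu19 — all released -> runs and releases mu15 and mu11
  P7 waits on mu14, mu3 and mu15 — all released -> runs and releases mu16 and mu9


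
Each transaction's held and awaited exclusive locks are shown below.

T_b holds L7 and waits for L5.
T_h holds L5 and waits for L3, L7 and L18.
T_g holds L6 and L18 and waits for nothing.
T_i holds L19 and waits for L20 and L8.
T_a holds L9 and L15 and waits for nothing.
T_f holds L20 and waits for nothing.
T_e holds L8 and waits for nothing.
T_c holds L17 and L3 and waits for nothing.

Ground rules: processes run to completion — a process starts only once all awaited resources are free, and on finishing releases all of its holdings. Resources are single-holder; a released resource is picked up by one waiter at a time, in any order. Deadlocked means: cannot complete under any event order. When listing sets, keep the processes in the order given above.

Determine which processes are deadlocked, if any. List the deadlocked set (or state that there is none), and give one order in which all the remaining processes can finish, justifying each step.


Deadlocked: T_b and T_h.
Key observation: the wait chain closes on itself along T_b -> T_h -> T_b; no other process is dragged down with it.
The rest can finish in the order T_e, T_f, T_a, T_c, T_i, T_g.
Verifying each step:
  run T_e (it waits on nothing); releases L8
  run T_f (it waits on nothing); releases L20
  run T_a (it waits on nothing); releases L9 and L15
  run T_c (it waits on nothing); releases L17 and L3
  run T_i (all its waits — L20 and L8 — are resolved); releases L19
  run T_g (it waits on nothing); releases L6 and L18


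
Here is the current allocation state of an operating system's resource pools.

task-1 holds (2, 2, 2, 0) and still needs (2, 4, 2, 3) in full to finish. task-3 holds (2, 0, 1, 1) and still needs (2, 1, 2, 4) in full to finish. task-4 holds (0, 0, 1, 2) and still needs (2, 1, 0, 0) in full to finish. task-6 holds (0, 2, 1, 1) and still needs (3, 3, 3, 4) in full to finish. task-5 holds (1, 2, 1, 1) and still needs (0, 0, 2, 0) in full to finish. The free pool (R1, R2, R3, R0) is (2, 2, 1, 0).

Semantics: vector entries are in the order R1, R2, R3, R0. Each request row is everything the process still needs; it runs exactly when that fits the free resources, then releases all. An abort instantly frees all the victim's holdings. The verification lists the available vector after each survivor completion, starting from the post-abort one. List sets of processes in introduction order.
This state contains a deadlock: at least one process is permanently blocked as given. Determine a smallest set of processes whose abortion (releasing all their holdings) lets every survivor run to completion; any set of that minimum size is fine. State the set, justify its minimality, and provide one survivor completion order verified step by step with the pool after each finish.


Abort task-6.
Key observation: the returned (0, 2, 1, 1) from task-6 is what brings task-3 — unrunnable before, under any order — into play at step 4.
No smaller set exists: with zero aborts the deadlock remains.
The survivors complete as task-5, task-4, task-1, task-3. Step-by-step check (starting from the post-abort pool):
  pool = (2, 4, 2, 1)
  run task-5 (needs (0, 0, 2, 0), free (2, 4, 2, 1)); after release of (1, 2, 1, 1) the pool is (3, 6, 3, 2)
  run task-4 (needs (2, 1, 0, 0), free (3, 6, 3, 2)); after release of (0, 0, 1, 2) the pool is (3, 6, 4, 4)
  run task-1 (needs (2, 4, 2, 3), free (3, 6, 4, 4)); after release of (2, 2, 2, 0) the pool is (5, 8, 6, 4)
  run task-3 (needs (2, 1, 2, 4), free (5, 8, 6, 4)); after release of (2, 0, 1, 1) the pool is (7, 8, 7, 5)


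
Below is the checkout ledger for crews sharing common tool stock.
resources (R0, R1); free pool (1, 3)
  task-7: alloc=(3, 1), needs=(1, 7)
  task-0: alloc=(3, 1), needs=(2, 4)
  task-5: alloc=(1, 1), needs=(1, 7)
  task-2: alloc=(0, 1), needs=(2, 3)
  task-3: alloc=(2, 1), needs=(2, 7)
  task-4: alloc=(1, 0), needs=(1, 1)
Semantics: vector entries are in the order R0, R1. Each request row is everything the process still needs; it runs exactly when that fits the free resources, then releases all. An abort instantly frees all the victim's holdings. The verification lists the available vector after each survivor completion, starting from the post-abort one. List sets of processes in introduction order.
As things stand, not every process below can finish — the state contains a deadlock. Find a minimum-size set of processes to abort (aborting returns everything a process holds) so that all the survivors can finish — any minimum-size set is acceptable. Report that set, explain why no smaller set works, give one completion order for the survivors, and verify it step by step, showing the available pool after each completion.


The answer: abort task-7 and task-3.
Key observation: no ordering could ever have run task-5 before the abort of task-7 and task-3; with (5, 2) back in the pool it fits at step 4.
Minimality, checking each single-abort alternative: task-7 alone leaves task-5 blocked (short on R1); task-0 alone leaves task-7 blocked (short on R1); task-5 alone leaves task-7 blocked (short on R1); task-2 alone leaves task-7 blocked (short on R1); task-3 alone leaves task-7 blocked (short on R1); task-4 alone leaves task-7 blocked (short on R1).
One survivor order: task-2, task-0, task-4, task-5. Step-by-step check (post-abort pool first):
  pool = (6, 5)
  task-2: need (2, 3) fits (6, 5); releases (0, 1), pool now (6, 6)
  task-0: need (2, 4) fits (6, 6); releases (3, 1), pool now (9, 7)
  task-4: need (1, 1) fits (9, 7); releases (1, 0), pool now (10, 7)
  task-5: need (1, 7) fits (10, 7); releases (1, 1), pool now (11, 8)


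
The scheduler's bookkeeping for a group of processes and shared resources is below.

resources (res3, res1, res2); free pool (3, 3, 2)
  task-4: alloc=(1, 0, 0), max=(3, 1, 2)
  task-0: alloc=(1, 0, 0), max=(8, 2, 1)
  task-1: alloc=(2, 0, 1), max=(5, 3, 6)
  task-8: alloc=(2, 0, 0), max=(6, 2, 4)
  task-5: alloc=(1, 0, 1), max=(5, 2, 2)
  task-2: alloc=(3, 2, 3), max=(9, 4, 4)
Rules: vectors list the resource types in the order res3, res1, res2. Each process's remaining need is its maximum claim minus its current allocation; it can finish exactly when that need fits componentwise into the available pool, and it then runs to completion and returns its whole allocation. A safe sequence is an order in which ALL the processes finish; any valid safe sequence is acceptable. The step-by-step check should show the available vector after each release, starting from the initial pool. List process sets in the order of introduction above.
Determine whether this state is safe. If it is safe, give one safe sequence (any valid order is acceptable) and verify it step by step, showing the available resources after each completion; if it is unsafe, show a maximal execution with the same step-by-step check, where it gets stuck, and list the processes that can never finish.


UNSAFE — no complete ordering exists.
Key observation: after task-4, task-5 the pool peaks at (5, 3, 3), and each blocked process is short somewhere: task-0 on res3; task-1 on res2; task-8 on res2; task-2 on res3.
A maximal execution: task-4, task-5 — then nothing else fits. Walking it through:
  pool = (3, 3, 2)
  task-4: need (2, 1, 2) fits (3, 3, 2); releases (1, 0, 0), pool now (4, 3, 2)
  task-5: need (4, 2, 1) fits (4, 3, 2); releases (1, 0, 1), pool now (5, 3, 3)
  task-0 still needs (7, 2, 1) but only (5, 3, 3) is free — short on res3
  task-1 still needs (3, 3, 5) but only (5, 3, 3) is free — short on res2
  task-8 still needs (4, 2, 4) but only (5, 3, 3) is free — short on res2
  task-2 still needs (6, 2, 1) but only (5, 3, 3) is free — short on res3
Never able to finish: task-0, task-1, task-8 and task-2.


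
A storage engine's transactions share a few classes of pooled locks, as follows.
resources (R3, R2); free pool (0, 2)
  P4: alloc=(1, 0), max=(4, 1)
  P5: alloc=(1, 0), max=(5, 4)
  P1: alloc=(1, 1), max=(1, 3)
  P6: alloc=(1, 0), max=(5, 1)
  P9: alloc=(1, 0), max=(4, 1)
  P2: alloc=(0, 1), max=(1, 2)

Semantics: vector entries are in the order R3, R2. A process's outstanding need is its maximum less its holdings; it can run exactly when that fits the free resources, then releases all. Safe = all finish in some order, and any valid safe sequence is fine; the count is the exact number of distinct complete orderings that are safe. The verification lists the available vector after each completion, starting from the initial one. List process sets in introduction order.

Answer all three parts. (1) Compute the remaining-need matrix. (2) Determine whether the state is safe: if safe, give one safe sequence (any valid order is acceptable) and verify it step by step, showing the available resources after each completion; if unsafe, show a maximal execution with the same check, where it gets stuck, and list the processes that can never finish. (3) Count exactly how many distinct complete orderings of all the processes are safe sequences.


(1) Need matrix, components ordered R3, R2:
  P4: (3, 1)
  P5: (4, 4)
  P1: (0, 2)
  P6: (4, 1)
  P9: (3, 1)
  P2: (1, 1)
(2) UNSAFE.
Key observation: the wall is R3: completing P1, P2 brings the pool only to (1, 4), and all the rest need more.
Going as far as possible: P1, P2; after that, nothing fits. Verifying each step:
  pool = (0, 2)
  run P1 (needs (0, 2), free (0, 2)); after release of (1, 1) the pool is (1, 3)
  run P2 (needs (1, 1), free (1, 3)); after release of (0, 1) the pool is (1, 4)
  P4 still needs (3, 1) but only (1, 4) is free — short on R3
  P5 still needs (4, 4) but only (1, 4) is free — short on R3
  P6 still needs (4, 1) but only (1, 4) is free — short on R3
  P9 still needs (3, 1) but only (1, 4) is free — short on R3
Permanently blocked: P4, P5, P6 and P9.
(3) Exactly 0 of the possible complete orderings are safe sequences.


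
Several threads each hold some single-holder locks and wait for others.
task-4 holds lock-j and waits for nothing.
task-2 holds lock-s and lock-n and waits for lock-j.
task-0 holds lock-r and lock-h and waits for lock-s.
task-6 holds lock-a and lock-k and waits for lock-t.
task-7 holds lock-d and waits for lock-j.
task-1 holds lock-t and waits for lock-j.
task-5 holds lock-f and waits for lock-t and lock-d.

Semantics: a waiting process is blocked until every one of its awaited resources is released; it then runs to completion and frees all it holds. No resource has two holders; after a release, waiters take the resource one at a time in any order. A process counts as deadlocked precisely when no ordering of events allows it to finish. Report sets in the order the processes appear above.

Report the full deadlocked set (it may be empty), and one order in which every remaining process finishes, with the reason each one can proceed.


The deadlocked set is empty.
Key observation: no waiting chain loops back on itself — every chain ends at a process that waits on nothing, so everyone eventually runs.
A valid finishing order for the others: task-4, task-1, task-7, task-6, task-2, task-0, task-5.
Walking it through:
  task-4 waits on nothing -> runs at once and releases lock-j
  run task-1 (all its waits — lock-j — are resolved); releases lock-t
  run task-7 (all its waits — lock-j — are resolved); releases lock-d
  run task-6 (all its waits — lock-t — are resolved); releases lock-a and lock-k
  run task-2 (all its waits — lock-j — are resolved); releases lock-s and lock-n
  run task-0 (all its waits — lock-s — are resolved); releases lock-r and lock-h
  run task-5 (all its waits — lock-t and lock-d — are resolved); releases lock-f


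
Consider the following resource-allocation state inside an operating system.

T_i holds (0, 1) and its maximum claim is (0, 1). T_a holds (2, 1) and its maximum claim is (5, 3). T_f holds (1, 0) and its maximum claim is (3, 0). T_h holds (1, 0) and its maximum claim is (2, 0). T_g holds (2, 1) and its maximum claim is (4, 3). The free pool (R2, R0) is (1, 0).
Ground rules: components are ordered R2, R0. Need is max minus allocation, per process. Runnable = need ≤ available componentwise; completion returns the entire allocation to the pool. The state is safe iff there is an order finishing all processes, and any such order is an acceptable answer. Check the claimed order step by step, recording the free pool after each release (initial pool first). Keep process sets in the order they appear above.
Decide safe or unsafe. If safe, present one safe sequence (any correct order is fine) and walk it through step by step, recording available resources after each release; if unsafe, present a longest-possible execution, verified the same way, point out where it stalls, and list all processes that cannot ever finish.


UNSAFE.
Key observation: the pool after T_i, T_h, T_f is (3, 1); every surviving request exceeds it in R0, so progress ends there.
The run T_i, T_h, T_f cannot be extended any further. Check, step by step:
  pool = (1, 0)
  run T_i (needs (0, 0), free (1, 0)); after release of (0, 1) the pool is (1, 1)
  run T_h (needs (1, 0), free (1, 1)); after release of (1, 0) the pool is (2, 1)
  run T_f (needs (2, 0), free (2, 1)); after release of (1, 0) the pool is (3, 1)
  blocked: T_a wants (3, 2), pool (3, 1) — not enough R0
  blocked: T_g wants (2, 2), pool (3, 1) — not enough R0
Never able to finish: T_a and T_g.


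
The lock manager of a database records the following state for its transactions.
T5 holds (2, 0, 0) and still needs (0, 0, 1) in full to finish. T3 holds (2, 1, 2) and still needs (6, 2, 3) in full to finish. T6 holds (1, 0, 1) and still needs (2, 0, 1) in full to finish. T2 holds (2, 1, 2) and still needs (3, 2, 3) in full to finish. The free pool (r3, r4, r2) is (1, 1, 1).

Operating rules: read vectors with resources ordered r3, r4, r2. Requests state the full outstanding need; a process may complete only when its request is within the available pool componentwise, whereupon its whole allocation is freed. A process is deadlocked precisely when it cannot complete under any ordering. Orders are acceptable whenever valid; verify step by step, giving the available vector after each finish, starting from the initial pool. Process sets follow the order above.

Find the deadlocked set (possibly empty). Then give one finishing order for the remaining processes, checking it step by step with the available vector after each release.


Deadlocked set: T3 and T2.
Key observation: the pool after T5, T6 is (4, 1, 2); every surviving request exceeds it in r4, so progress ends there.
One completion order for the rest: T5, T6. Walking it through:
  pool = (1, 1, 1)
  T5 needs (0, 0, 1) <= (1, 1, 1) -> finishes; pool += (2, 0, 0) = (3, 1, 1)
  T6 needs (2, 0, 1) <= (3, 1, 1) -> finishes; pool += (1, 0, 1) = (4, 1, 2)
The stuck group stays short no matter what:
  T3 still needs (6, 2, 3) but only (4, 1, 2) is free — short on r3, r4 and r2
  T2 still needs (3, 2, 3) but only (4, 1, 2) is free — short on r4 and r2


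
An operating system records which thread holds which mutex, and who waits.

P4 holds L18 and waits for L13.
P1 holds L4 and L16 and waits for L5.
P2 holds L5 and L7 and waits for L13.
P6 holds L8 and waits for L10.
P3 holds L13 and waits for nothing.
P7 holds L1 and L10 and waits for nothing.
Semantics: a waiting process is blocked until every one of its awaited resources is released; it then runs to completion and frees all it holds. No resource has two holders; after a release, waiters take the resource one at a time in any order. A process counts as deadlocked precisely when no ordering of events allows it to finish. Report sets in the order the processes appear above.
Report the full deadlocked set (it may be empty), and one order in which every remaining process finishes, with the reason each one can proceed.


Nothing here is deadlocked.
Key observation: there is no circular wait here — follow any chain and it reaches a process that is free to run now.
One completion order for the rest: P7, P3, P4, P6, P2, P1.
Step-by-step check:
  run P7 (it waits on nothing); releases L1 and L10
  run P3 (it waits on nothing); releases L13
  P4 waits on L13 — all released -> runs and releases L18
  P6 waits on L10 — all released -> runs and releases L8
  P2 waits on L13 — all released -> runs and releases L5 and L7
  P1 waits on L5 — all released -> runs and releases L4 and L16


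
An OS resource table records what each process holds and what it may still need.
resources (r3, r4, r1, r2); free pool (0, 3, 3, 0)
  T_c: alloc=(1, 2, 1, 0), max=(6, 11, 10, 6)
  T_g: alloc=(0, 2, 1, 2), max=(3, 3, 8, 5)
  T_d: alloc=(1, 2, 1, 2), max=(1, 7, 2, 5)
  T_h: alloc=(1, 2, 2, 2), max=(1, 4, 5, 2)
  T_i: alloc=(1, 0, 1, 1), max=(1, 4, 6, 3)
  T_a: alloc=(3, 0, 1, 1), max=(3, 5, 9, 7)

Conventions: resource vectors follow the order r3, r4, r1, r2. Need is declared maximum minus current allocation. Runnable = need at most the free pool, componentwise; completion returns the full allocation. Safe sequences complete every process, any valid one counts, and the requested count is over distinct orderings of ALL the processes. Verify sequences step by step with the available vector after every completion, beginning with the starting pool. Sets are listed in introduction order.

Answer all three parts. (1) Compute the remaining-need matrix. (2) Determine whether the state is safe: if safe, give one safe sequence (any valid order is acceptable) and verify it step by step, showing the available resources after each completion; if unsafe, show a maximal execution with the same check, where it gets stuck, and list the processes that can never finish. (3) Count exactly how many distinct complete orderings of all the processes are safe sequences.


(1) Outstanding need per process (order r3, r4, r1, r2):
  T_c: (5, 9, 9, 6)
  T_g: (3, 1, 7, 3)
  T_d: (0, 5, 1, 3)
  T_h: (0, 2, 3, 0)
  T_i: (0, 4, 5, 2)
  T_a: (0, 5, 8, 6)
(2) SAFE. One safe sequence: T_h, T_i, T_d, T_g, T_a, T_c.
Key observation: reading the order forward, T_h is the first process whose need (0, 2, 3, 0) meets the free pool (0, 3, 3, 0) exactly on a resource it requests.
Check, step by step:
  pool = (0, 3, 3, 0)
  T_h needs (0, 2, 3, 0) <= (0, 3, 3, 0) -> finishes; pool += (1, 2, 2, 2) = (1, 5, 5, 2)
  T_i needs (0, 4, 5, 2) <= (1, 5, 5, 2) -> finishes; pool += (1, 0, 1, 1) = (2, 5, 6, 3)
  T_d needs (0, 5, 1, 3) <= (2, 5, 6, 3) -> finishes; pool += (1, 2, 1, 2) = (3, 7, 7, 5)
  T_g needs (3, 1, 7, 3) <= (3, 7, 7, 5) -> finishes; pool += (0, 2, 1, 2) = (3, 9, 8, 7)
  T_a needs (0, 5, 8, 6) <= (3, 9, 8, 7) -> finishes; pool += (3, 0, 1, 1) = (6, 9, 9, 8)
  T_c needs (5, 9, 9, 6) <= (6, 9, 9, 8) -> finishes; pool += (1, 2, 1, 0) = (7, 11, 10, 8)
(3) Precisely 1 of the possible complete orderings is a safe sequence.


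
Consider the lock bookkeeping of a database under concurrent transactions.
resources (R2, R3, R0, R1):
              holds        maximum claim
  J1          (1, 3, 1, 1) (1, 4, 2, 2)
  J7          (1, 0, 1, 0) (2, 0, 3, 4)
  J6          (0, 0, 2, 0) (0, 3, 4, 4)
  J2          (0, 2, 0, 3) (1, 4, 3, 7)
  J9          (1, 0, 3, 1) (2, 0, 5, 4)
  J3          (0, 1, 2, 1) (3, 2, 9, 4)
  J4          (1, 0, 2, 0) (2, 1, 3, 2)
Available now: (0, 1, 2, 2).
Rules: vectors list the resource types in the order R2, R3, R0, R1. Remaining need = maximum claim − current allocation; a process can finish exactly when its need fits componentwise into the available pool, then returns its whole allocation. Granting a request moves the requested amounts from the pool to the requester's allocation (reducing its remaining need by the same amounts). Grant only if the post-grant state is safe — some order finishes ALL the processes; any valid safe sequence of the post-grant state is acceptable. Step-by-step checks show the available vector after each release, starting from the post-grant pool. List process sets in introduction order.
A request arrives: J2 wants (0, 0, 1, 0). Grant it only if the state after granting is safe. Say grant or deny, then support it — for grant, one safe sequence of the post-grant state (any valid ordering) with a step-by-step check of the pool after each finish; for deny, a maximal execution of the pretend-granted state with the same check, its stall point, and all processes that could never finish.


GRANT — the state after the grant stays safe, e.g. via J1, J4, J9, J7, J3, J6, J2.
Key observation: even at the reduced pool (0, 1, 1, 2), J1 fits immediately, so safety survives the grant.
Check on the post-grant state, step by step:
  pool = (0, 1, 1, 2)
  J1 needs (0, 1, 1, 1) <= (0, 1, 1, 2) -> finishes; pool += (1, 3, 1, 1) = (1, 4, 2, 3)
  J4 needs (1, 1, 1, 2) <= (1, 4, 2, 3) -> finishes; pool += (1, 0, 2, 0) = (2, 4, 4, 3)
  J9 needs (1, 0, 2, 3) <= (2, 4, 4, 3) -> finishes; pool += (1, 0, 3, 1) = (3, 4, 7, 4)
  J7 needs (1, 0, 2, 4) <= (3, 4, 7, 4) -> finishes; pool += (1, 0, 1, 0) = (4, 4, 8, 4)
  J3 needs (3, 1, 7, 3) <= (4, 4, 8, 4) -> finishes; pool += (0, 1, 2, 1) = (4, 5, 10, 5)
  J6 needs (0, 3, 2, 4) <= (4, 5, 10, 5) -> finishes; pool += (0, 0, 2, 0) = (4, 5, 12, 5)
  J2 needs (1, 2, 2, 4) <= (4, 5, 12, 5) -> finishes; pool += (0, 2, 1, 3) = (4, 7, 13, 8)


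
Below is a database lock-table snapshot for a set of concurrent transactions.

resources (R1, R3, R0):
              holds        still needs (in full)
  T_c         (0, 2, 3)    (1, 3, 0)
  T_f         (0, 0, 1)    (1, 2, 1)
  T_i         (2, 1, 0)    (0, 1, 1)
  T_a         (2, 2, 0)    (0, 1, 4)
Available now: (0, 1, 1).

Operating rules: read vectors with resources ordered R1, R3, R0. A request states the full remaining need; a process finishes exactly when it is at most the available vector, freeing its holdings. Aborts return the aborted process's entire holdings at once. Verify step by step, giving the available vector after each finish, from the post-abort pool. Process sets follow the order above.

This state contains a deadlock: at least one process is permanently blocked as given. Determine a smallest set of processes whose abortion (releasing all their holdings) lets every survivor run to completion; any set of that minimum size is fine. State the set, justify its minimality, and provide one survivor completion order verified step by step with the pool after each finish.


Abort T_a.
Key observation: T_c had no path to completion before; after the abort of T_a ((2, 2, 0) returned), step 2 is where it fits.
Minimality: the empty abort set fails — the state is deadlocked as it stands.
Survivors finish in the order: T_i, T_c, T_f. Check, step by step (pool after the aborts first):
  pool = (2, 3, 1)
  run T_i (needs (0, 1, 1), free (2, 3, 1)); after release of (2, 1, 0) the pool is (4, 4, 1)
  run T_c (needs (1, 3, 0), free (4, 4, 1)); after release of (0, 2, 3) the pool is (4, 6, 4)
  run T_f (needs (1, 2, 1), free (4, 6, 4)); after release of (0, 0, 1) the pool is (4, 6, 5)


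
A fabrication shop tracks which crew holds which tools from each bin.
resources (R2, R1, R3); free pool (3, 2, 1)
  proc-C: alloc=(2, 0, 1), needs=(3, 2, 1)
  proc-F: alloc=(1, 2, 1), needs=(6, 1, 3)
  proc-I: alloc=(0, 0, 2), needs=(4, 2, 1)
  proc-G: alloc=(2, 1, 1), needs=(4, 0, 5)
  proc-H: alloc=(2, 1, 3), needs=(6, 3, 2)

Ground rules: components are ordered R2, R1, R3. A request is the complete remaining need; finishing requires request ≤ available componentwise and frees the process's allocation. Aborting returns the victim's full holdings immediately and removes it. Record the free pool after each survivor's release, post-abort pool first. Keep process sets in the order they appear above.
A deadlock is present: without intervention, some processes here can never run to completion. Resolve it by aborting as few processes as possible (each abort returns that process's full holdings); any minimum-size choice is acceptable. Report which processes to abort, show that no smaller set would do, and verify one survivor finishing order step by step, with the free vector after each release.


Abort proc-F.
Key observation: before aborting proc-F, proc-H was permanently blocked — no order could ever run it; afterwards it completes at step 3.
No smaller set exists: with zero aborts the deadlock remains.
The survivors complete as proc-C, proc-I, proc-H, proc-G. Check, step by step (starting from the post-abort pool):
  pool = (4, 4, 2)
  proc-C: need (3, 2, 1) fits (4, 4, 2); releases (2, 0, 1), pool now (6, 4, 3)
  proc-I: need (4, 2, 1) fits (6, 4, 3); releases (0, 0, 2), pool now (6, 4, 5)
  proc-H: need (6, 3, 2) fits (6, 4, 5); releases (2, 1, 3), pool now (8, 5, 8)
  proc-G: need (4, 0, 5) fits (8, 5, 8); releases (2, 1, 1), pool now (10, 6, 9)


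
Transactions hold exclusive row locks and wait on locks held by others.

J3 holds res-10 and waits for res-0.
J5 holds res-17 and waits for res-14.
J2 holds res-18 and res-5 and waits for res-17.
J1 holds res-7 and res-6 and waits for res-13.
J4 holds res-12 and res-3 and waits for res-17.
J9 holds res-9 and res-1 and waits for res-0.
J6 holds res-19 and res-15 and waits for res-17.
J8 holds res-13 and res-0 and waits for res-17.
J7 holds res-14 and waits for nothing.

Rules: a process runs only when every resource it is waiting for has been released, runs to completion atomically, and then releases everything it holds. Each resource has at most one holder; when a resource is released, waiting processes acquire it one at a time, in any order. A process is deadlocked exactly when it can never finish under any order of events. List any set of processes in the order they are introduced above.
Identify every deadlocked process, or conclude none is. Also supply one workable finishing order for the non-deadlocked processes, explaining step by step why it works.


No process is deadlocked.
Key observation: every chain of waits terminates; starting from the processes that wait on nothing, all the rest unlock in turn.
The rest can finish in the order J7, J5, J4, J6, J8, J1, J2, J9, J3.
Step-by-step check:
  run J7 (it waits on nothing); releases res-14
  J5 waits on res-14 — all released -> runs and releases res-17
  J4 waits on res-17 — all released -> runs and releases res-12 and res-3
  J6 waits on res-17 — all released -> runs and releases res-19 and res-15
  J8 waits on res-17 — all released -> runs and releases res-13 and res-0
  J1 waits on res-13 — all released -> runs and releases res-7 and res-6
  J2 waits on res-17 — all released -> runs and releases res-18 and res-5
  J9 waits on res-0 — all released -> runs and releases res-9 and res-1
  J3 waits on res-0 — all released -> runs and releases res-10


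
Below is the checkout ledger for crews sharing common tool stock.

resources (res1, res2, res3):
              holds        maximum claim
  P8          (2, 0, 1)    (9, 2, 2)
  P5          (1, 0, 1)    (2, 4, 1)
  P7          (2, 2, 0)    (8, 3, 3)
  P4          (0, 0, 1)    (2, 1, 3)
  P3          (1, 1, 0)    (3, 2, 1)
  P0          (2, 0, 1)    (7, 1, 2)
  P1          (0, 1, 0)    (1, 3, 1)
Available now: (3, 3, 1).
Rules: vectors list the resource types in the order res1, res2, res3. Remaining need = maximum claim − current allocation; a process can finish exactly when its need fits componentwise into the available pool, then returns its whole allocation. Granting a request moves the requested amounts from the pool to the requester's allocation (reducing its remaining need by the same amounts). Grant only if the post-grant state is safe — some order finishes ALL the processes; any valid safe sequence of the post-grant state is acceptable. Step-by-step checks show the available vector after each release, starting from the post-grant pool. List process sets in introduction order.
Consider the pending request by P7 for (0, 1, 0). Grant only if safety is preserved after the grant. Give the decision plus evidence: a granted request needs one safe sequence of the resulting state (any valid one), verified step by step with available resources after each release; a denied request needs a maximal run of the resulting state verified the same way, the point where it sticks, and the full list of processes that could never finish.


GRANT: granting preserves safety; a valid post-grant sequence is P1, P3, P5, P0, P7, P8, P4.
Key observation: with (3, 2, 1) left after the transfer, P1 can run at once — the state stays safe.
Verifying the post-grant state step by step:
  pool = (3, 2, 1)
  P1 needs (1, 2, 1) <= (3, 2, 1) -> finishes; pool += (0, 1, 0) = (3, 3, 1)
  P3 needs (2, 1, 1) <= (3, 3, 1) -> finishes; pool += (1, 1, 0) = (4, 4, 1)
  P5 needs (1, 4, 0) <= (4, 4, 1) -> finishes; pool += (1, 0, 1) = (5, 4, 2)
  P0 needs (5, 1, 1) <= (5, 4, 2) -> finishes; pool += (2, 0, 1) = (7, 4, 3)
  P7 needs (6, 0, 3) <= (7, 4, 3) -> finishes; pool += (2, 3, 0) = (9, 7, 3)
  P8 needs (7, 2, 1) <= (9, 7, 3) -> finishes; pool += (2, 0, 1) = (11, 7, 4)
  P4 needs (2, 1, 2) <= (11, 7, 4) -> finishes; pool += (0, 0, 1) = (11, 7, 5)


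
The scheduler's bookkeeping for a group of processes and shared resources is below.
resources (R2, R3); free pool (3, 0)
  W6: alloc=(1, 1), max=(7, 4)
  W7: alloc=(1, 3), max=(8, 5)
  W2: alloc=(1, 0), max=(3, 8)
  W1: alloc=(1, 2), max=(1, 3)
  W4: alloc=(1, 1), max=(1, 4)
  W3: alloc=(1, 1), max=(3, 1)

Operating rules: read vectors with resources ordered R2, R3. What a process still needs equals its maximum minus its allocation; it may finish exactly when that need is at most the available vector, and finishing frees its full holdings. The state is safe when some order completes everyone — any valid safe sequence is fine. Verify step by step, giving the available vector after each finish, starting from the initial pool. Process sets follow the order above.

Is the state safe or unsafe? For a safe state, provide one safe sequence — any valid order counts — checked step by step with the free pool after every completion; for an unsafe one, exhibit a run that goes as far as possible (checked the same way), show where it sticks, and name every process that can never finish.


The state is SAFE; one workable sequence: W3, W1, W4, W6, W7, W2.
Key observation: W1 is the earliest step where a requested resource binds exactly: need (0, 1), pool (4, 1) at its turn.
Walking it through:
  pool = (3, 0)
  run W3 (needs (2, 0), free (3, 0)); after release of (1, 1) the pool is (4, 1)
  run W1 (needs (0, 1), free (4, 1)); after release of (1, 2) the pool is (5, 3)
  run W4 (needs (0, 3), free (5, 3)); after release of (1, 1) the pool is (6, 4)
  run W6 (needs (6, 3), free (6, 4)); after release of (1, 1) the pool is (7, 5)
  run W7 (needs (7, 2), free (7, 5)); after release of (1, 3) the pool is (8, 8)
  run W2 (needs (2, 8), free (8, 8)); after release of (1, 0) the pool is (9, 8)
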